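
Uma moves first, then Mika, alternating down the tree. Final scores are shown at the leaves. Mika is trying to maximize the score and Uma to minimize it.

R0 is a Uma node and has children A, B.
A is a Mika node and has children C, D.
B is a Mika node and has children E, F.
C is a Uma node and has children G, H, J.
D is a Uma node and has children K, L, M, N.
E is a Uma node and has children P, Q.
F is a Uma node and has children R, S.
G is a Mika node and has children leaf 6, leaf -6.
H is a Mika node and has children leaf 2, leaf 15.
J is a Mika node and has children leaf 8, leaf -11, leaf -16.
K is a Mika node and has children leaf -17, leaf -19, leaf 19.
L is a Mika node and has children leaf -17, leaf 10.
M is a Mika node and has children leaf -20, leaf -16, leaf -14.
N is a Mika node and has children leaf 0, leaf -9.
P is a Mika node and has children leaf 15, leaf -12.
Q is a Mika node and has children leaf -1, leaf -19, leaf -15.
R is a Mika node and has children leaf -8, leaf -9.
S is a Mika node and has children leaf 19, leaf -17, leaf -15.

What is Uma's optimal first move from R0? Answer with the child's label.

B

G (Mika): max(6, -6) = 6
H (Mika): max(2, 15) = 15
J (Mika): max(8, -11, -16) = 8
C (Uma): min(6, 15, 8) = 6
K (Mika): max(-17, -19, 19) = 19
L (Mika): max(-17, 10) = 10
M (Mika): max(-20, -16, -14) = -14
N (Mika): max(0, -9) = 0
D (Uma): min(19, 10, -14, 0) = -14
A (Mika): max(6, -14) = 6
P (Mika): max(15, -12) = 15
Q (Mika): max(-1, -19, -15) = -1
E (Uma): min(15, -1) = -1
R (Mika): max(-8, -9) = -8
S (Mika): max(19, -17, -15) = 19
F (Uma): min(-8, 19) = -8
B (Mika): max(-1, -8) = -1
R0 (Uma): min(6, -1) = -1
Uma at R0 wants the lowest of {A=6, B=-1}, so chooses B.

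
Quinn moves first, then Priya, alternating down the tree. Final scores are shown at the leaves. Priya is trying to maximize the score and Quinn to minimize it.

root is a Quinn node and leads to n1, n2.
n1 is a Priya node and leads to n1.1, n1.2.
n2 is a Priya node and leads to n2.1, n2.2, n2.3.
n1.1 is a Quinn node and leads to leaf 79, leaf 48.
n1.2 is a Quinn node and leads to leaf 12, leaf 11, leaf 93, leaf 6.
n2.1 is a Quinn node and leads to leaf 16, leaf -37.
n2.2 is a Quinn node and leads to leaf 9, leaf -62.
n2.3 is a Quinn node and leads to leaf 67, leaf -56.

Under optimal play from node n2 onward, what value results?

-37

n2.1 (Quinn): min(16, -37) = -37
n2.2 (Quinn): min(9, -62) = -62
n2.3 (Quinn): min(67, -56) = -56
n2 (Priya): max(-37, -62, -56) = -37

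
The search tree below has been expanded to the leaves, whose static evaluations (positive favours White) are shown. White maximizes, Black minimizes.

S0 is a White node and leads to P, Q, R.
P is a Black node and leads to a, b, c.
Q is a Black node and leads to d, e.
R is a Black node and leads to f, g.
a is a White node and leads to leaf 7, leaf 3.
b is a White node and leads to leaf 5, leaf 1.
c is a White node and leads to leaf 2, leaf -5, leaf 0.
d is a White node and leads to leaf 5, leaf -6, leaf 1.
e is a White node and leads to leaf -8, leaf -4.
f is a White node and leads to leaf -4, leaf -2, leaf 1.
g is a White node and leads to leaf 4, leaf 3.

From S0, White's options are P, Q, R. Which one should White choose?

P

a (White): max(7, 3) = 7
b (White): max(5, 1) = 5
c (White): max(2, -5, 0) = 2
P (Black): min(7, 5, 2) = 2
d (White): max(5, -6, 1) = 5
e (White): max(-8, -4) = -4
Q (Black): min(5, -4) = -4
f (White): max(-4, -2, 1) = 1
g (White): max(4, 3) = 4
R (Black): min(1, 4) = 1
S0 (White): max(2, -4, 1) = 2
White at S0 wants the highest of {P=2, Q=-4, R=1}, so chooses P.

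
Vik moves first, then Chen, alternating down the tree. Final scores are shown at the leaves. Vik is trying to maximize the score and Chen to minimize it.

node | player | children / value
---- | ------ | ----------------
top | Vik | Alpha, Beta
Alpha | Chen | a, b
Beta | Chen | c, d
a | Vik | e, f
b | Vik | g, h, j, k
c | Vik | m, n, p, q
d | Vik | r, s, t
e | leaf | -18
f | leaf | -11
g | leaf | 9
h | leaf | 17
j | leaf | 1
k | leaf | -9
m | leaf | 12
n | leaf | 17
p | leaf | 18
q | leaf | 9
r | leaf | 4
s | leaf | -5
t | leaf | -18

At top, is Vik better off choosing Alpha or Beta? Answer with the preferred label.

Beta

a (Vik): max(-18, -11) = -11
b (Vik): max(9, 17, 1, -9) = 17
Alpha (Chen): min(-11, 17) = -11
c (Vik): max(12, 17, 18, 9) = 18
d (Vik): max(4, -5, -18) = 4
Beta (Chen): min(18, 4) = 4
Vik prefers the higher value; Alpha=-11, Beta=4. Beta is better since 4 > -11.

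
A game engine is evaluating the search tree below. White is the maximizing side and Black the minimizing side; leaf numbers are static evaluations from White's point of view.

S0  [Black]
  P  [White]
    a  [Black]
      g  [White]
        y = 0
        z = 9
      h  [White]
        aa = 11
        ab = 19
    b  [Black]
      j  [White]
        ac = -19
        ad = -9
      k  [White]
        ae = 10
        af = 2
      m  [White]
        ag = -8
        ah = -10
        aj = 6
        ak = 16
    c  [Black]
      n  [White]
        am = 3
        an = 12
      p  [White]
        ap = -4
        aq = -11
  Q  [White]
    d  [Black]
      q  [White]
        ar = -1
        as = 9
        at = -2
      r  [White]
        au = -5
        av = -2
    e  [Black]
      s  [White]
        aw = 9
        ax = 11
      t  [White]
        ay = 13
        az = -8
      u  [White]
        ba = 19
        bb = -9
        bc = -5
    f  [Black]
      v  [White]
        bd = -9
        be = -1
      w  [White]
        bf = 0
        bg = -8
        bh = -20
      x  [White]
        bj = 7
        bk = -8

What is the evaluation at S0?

9

g (White): max(0, 9) = 9
h (White): max(11, 19) = 19
a (Black): min(9, 19) = 9
j (White): max(-19, -9) = -9
k (White): max(10, 2) = 10
m (White): max(-8, -10, 6, 16) = 16
b (Black): min(-9, 10, 16) = -9
n (White): max(3, 12) = 12
p (White): max(-4, -11) = -4
c (Black): min(12, -4) = -4
P (White): max(9, -9, -4) = 9
q (White): max(-1, 9, -2) = 9
r (White): max(-5, -2) = -2
d (Black): min(9, -2) = -2
s (White): max(9, 11) = 11
t (White): max(13, -8) = 13
u (White): max(19, -9, -5) = 19
e (Black): min(11, 13, 19) = 11
v (White): max(-9, -1) = -1
w (White): max(0, -8, -20) = 0
x (White): max(7, -8) = 7
f (Black): min(-1, 0, 7) = -1
Q (White): max(-2, 11, -1) = 11
S0 (Black): min(9, 11) = 9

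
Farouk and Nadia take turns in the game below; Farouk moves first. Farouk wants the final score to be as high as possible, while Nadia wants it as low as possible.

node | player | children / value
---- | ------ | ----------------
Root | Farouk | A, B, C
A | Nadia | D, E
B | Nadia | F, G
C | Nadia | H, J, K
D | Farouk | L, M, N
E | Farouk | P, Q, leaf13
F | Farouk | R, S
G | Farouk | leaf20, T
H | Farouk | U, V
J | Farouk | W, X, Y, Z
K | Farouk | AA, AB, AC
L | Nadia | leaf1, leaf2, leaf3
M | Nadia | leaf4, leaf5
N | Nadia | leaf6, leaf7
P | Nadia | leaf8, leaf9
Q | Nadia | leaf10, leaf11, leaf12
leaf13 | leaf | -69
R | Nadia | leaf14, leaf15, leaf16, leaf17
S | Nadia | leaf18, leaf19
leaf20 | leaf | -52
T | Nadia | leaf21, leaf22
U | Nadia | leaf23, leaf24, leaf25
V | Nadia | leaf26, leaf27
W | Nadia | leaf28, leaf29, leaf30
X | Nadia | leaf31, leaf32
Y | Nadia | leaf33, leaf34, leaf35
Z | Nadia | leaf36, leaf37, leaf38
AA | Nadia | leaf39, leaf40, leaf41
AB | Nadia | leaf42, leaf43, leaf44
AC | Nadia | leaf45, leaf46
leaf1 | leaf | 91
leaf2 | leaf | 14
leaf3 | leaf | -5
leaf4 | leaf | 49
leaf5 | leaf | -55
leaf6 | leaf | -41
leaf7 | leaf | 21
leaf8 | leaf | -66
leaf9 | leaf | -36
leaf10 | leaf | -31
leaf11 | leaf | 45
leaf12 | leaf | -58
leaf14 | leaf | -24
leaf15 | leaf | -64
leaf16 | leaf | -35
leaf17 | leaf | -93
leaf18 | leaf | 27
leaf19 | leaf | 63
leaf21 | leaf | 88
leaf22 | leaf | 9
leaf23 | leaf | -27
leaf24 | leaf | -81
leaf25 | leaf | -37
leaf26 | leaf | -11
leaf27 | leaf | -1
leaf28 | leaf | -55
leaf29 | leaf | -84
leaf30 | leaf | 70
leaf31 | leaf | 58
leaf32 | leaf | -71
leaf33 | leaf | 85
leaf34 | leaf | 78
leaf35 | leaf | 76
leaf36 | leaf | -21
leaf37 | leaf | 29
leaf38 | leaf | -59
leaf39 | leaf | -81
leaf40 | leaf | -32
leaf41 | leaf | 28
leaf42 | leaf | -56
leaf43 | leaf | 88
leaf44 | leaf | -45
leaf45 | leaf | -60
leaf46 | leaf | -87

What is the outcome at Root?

9

L (Nadia): min(91, 14, -5) = -5
M (Nadia): min(49, -55) = -55
N (Nadia): min(-41, 21) = -41
D (Farouk): max(-5, -55, -41) = -5
P (Nadia): min(-66, -36) = -66
Q (Nadia): min(-31, 45, -58) = -58
E (Farouk): max(-66, -58, -69) = -58
A (Nadia): min(-5, -58) = -58
R (Nadia): min(-24, -64, -35, -93) = -93
S (Nadia): min(27, 63) = 27
F (Farouk): max(-93, 27) = 27
T (Nadia): min(88, 9) = 9
G (Farouk): max(-52, 9) = 9
B (Nadia): min(27, 9) = 9
U (Nadia): min(-27, -81, -37) = -81
V (Nadia): min(-11, -1) = -11
H (Farouk): max(-81, -11) = -11
W (Nadia): min(-55, -84, 70) = -84
X (Nadia): min(58, -71) = -71
Y (Nadia): min(85, 78, 76) = 76
Z (Nadia): min(-21, 29, -59) = -59
J (Farouk): max(-84, -71, 76, -59) = 76
AA (Nadia): min(-81, -32, 28) = -81
AB (Nadia): min(-56, 88, -45) = -56
AC (Nadia): min(-60, -87) = -87
K (Farouk): max(-81, -56, -87) = -56
C (Nadia): min(-11, 76, -56) = -56
Root (Farouk): max(-58, 9, -56) = 9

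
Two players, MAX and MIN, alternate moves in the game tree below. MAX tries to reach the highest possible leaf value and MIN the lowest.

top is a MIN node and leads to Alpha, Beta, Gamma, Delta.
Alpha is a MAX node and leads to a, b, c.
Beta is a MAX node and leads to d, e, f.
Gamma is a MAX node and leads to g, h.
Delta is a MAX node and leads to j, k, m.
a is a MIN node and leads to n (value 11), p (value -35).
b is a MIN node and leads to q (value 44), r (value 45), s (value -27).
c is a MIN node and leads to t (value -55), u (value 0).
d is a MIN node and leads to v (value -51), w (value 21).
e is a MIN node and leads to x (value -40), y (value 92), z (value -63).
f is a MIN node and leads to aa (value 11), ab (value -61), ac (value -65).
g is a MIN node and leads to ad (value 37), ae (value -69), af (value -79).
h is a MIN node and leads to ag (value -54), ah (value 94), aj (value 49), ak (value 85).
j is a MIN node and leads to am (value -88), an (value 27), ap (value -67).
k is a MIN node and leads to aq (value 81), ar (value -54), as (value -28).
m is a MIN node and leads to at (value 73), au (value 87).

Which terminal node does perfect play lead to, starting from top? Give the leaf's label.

ag

a (MIN): min(11, -35) = -35
b (MIN): min(44, 45, -27) = -27
c (MIN): min(-55, 0) = -55
Alpha (MAX): max(-35, -27, -55) = -27
d (MIN): min(-51, 21) = -51
e (MIN): min(-40, 92, -63) = -63
f (MIN): min(11, -61, -65) = -65
Beta (MAX): max(-51, -63, -65) = -51
g (MIN): min(37, -69, -79) = -79
h (MIN): min(-54, 94, 49, 85) = -54
Gamma (MAX): max(-79, -54) = -54
j (MIN): min(-88, 27, -67) = -88
k (MIN): min(81, -54, -28) = -54
m (MIN): min(73, 87) = 73
Delta (MAX): max(-88, -54, 73) = 73
top (MIN): min(-27, -51, -54, 73) = -54
At top, MIN picks Gamma (lowest: -54).
At Gamma, MAX picks h (highest: -54).
At h, MIN picks ag (lowest: -54).
Terminal value -54.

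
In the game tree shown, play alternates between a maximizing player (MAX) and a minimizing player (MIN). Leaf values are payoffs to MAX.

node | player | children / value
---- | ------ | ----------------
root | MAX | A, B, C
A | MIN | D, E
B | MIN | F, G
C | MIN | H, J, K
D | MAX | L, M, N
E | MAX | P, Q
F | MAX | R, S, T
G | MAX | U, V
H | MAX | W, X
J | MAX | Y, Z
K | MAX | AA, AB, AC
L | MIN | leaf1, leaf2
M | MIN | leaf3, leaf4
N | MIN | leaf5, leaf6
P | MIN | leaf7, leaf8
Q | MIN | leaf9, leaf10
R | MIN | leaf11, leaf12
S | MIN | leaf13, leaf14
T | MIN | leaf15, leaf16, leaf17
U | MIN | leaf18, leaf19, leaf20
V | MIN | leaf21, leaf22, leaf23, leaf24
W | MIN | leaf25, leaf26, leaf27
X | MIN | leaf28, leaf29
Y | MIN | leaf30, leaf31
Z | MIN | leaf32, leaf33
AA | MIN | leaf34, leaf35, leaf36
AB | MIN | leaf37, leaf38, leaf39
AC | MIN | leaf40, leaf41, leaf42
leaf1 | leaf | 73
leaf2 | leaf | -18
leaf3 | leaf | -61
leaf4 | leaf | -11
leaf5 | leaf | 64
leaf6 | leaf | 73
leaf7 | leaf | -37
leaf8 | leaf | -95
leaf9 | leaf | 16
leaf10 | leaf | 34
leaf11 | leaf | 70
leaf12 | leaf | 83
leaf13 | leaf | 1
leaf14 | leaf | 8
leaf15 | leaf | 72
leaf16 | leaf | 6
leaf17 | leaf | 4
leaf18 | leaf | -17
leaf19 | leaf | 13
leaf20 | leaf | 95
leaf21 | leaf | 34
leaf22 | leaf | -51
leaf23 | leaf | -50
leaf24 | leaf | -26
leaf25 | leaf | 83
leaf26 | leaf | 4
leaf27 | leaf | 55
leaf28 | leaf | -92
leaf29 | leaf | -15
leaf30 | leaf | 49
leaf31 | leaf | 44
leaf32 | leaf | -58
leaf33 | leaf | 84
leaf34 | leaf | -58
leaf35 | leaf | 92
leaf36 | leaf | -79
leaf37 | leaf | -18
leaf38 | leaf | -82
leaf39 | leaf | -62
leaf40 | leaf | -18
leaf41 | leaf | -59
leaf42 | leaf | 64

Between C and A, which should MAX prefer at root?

A

W (MIN): min(83, 4, 55) = 4
X (MIN): min(-92, -15) = -92
H (MAX): max(4, -92) = 4
Y (MIN): min(49, 44) = 44
Z (MIN): min(-58, 84) = -58
J (MAX): max(44, -58) = 44
AA (MIN): min(-58, 92, -79) = -79
AB (MIN): min(-18, -82, -62) = -82
AC (MIN): min(-18, -59, 64) = -59
K (MAX): max(-79, -82, -59) = -59
C (MIN): min(4, 44, -59) = -59
L (MIN): min(73, -18) = -18
M (MIN): min(-61, -11) = -61
N (MIN): min(64, 73) = 64
D (MAX): max(-18, -61, 64) = 64
P (MIN): min(-37, -95) = -95
Q (MIN): min(16, 34) = 16
E (MAX): max(-95, 16) = 16
A (MIN): min(64, 16) = 16
MAX prefers the higher value; C=-59, A=16. A is better since 16 > -59.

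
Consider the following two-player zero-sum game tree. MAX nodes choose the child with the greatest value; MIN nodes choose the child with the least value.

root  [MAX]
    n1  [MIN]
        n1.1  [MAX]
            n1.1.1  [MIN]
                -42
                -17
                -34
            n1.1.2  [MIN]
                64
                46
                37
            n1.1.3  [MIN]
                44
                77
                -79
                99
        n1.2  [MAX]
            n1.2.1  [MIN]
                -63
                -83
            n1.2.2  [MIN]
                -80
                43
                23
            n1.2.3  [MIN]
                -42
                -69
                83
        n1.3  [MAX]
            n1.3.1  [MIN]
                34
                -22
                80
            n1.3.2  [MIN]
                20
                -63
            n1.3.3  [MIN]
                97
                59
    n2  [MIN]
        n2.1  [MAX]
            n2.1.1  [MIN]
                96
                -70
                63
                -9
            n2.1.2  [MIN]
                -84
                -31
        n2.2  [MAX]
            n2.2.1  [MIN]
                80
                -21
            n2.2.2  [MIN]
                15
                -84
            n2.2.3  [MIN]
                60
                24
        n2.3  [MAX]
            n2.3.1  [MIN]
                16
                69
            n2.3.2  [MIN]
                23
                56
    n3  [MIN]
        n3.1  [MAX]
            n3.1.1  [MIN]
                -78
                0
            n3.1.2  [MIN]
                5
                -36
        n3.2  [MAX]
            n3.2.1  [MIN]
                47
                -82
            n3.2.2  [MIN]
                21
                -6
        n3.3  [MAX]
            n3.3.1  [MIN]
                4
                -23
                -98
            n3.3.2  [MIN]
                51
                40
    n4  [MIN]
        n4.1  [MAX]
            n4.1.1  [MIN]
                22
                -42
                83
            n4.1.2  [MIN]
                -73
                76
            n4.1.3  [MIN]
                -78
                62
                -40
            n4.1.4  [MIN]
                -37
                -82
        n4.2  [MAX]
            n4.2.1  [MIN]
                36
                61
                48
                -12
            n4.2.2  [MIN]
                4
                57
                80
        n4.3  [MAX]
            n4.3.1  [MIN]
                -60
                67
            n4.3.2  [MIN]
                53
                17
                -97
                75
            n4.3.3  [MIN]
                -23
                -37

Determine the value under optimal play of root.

-36

n1.1.1 (MIN): min(-42, -17, -34) = -42
n1.1.2 (MIN): min(64, 46, 37) = 37
n1.1.3 (MIN): min(44, 77, -79, 99) = -79
n1.1 (MAX): max(-42, 37, -79) = 37
n1.2.1 (MIN): min(-63, -83) = -83
n1.2.2 (MIN): min(-80, 43, 23) = -80
n1.2.3 (MIN): min(-42, -69, 83) = -69
n1.2 (MAX): max(-83, -80, -69) = -69
n1.3.1 (MIN): min(34, -22, 80) = -22
n1.3.2 (MIN): min(20, -63) = -63
n1.3.3 (MIN): min(97, 59) = 59
n1.3 (MAX): max(-22, -63, 59) = 59
n1 (MIN): min(37, -69, 59) = -69
n2.1.1 (MIN): min(96, -70, 63, -9) = -70
n2.1.2 (MIN): min(-84, -31) = -84
n2.1 (MAX): max(-70, -84) = -70
n2.2.1 (MIN): min(80, -21) = -21
n2.2.2 (MIN): min(15, -84) = -84
n2.2.3 (MIN): min(60, 24) = 24
n2.2 (MAX): max(-21, -84, 24) = 24
n2.3.1 (MIN): min(16, 69) = 16
n2.3.2 (MIN): min(23, 56) = 23
n2.3 (MAX): max(16, 23) = 23
n2 (MIN): min(-70, 24, 23) = -70
n3.1.1 (MIN): min(-78, 0) = -78
n3.1.2 (MIN): min(5, -36) = -36
n3.1 (MAX): max(-78, -36) = -36
n3.2.1 (MIN): min(47, -82) = -82
n3.2.2 (MIN): min(21, -6) = -6
n3.2 (MAX): max(-82, -6) = -6
n3.3.1 (MIN): min(4, -23, -98) = -98
n3.3.2 (MIN): min(51, 40) = 40
n3.3 (MAX): max(-98, 40) = 40
n3 (MIN): min(-36, -6, 40) = -36
n4.1.1 (MIN): min(22, -42, 83) = -42
n4.1.2 (MIN): min(-73, 76) = -73
n4.1.3 (MIN): min(-78, 62, -40) = -78
n4.1.4 (MIN): min(-37, -82) = -82
n4.1 (MAX): max(-42, -73, -78, -82) = -42
n4.2.1 (MIN): min(36, 61, 48, -12) = -12
n4.2.2 (MIN): min(4, 57, 80) = 4
n4.2 (MAX): max(-12, 4) = 4
n4.3.1 (MIN): min(-60, 67) = -60
n4.3.2 (MIN): min(53, 17, -97, 75) = -97
n4.3.3 (MIN): min(-23, -37) = -37
n4.3 (MAX): max(-60, -97, -37) = -37
n4 (MIN): min(-42, 4, -37) = -42
root (MAX): max(-69, -70, -36, -42) = -36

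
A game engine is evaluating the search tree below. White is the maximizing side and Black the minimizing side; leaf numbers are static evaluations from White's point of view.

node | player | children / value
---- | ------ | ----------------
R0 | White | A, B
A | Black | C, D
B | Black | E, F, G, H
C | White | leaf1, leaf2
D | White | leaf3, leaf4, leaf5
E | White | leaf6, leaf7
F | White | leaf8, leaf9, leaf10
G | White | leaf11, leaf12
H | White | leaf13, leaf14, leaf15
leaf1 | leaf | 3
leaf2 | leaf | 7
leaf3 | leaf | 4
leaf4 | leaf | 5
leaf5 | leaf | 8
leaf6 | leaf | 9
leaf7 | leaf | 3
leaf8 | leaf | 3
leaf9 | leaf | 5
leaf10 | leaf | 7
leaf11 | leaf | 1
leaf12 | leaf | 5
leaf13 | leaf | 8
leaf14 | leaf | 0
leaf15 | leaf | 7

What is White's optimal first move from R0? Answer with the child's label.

A

C (White): max(3, 7) = 7
D (White): max(4, 5, 8) = 8
A (Black): min(7, 8) = 7
E (White): max(9, 3) = 9
F (White): max(3, 5, 7) = 7
G (White): max(1, 5) = 5
H (White): max(8, 0, 7) = 8
B (Black): min(9, 7, 5, 8) = 5
R0 (White): max(7, 5) = 7
White at R0 wants the highest of {A=7, B=5}, so chooses A.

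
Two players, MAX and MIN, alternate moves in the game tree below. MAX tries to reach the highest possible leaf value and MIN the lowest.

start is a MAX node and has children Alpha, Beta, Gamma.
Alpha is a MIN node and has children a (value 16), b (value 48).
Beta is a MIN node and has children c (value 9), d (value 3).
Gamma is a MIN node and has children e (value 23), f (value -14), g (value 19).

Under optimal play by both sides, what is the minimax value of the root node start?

16

Alpha (MIN): min(16, 48) = 16
Beta (MIN): min(9, 3) = 3
Gamma (MIN): min(23, -14, 19) = -14
start (MAX): max(16, 3, -14) = 16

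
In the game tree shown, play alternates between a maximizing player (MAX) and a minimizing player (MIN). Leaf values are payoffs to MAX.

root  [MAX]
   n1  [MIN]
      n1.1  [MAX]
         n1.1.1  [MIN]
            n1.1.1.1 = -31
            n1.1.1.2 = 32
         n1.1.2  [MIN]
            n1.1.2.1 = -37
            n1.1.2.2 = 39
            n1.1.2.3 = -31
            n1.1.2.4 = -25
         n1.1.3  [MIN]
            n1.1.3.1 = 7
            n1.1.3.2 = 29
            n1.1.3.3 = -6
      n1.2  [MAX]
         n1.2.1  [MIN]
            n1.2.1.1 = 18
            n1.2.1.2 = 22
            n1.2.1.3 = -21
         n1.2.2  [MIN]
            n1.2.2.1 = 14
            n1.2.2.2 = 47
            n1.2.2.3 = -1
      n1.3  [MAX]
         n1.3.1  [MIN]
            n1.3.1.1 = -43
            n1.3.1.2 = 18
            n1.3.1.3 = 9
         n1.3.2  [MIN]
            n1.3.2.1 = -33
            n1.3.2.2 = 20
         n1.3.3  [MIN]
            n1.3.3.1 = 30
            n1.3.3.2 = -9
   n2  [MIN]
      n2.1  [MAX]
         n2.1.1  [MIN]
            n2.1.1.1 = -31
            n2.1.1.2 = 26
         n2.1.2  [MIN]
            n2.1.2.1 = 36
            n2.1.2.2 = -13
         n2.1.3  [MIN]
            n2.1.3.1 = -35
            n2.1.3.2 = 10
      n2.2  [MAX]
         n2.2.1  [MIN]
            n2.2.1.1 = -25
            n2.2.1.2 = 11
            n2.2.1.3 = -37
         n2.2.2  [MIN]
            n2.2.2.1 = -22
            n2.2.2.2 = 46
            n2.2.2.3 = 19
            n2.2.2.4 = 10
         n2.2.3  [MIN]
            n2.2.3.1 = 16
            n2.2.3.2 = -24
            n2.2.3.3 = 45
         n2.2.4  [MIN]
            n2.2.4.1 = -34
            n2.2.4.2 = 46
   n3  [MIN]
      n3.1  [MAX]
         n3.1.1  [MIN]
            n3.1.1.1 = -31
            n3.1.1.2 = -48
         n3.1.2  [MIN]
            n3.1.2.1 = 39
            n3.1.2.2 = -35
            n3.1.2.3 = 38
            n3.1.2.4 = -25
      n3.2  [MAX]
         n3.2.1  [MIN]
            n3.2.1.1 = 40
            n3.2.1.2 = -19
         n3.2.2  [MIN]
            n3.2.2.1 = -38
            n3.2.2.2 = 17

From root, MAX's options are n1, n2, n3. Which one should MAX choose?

n1.1.1 (MIN): min(-31, 32) = -31
n1.1.2 (MIN): min(-37, 39, -31, -25) = -37
n1.1.3 (MIN): min(7, 29, -6) = -6
n1.1 (MAX): max(-31, -37, -6) = -6
n1.2.1 (MIN): min(18, 22, -21) = -21
n1.2.2 (MIN): min(14, 47, -1) = -1
n1.2 (MAX): max(-21, -1) = -1
n1.3.1 (MIN): min(-43, 18, 9) = -43
n1.3.2 (MIN): min(-33, 20) = -33
n1.3.3 (MIN): min(30, -9) = -9
n1.3 (MAX): max(-43, -33, -9) = -9
n1 (MIN): min(-6, -1, -9) = -9
n2.1.1 (MIN): min(-31, 26) = -31
n2.1.2 (MIN): min(36, -13) = -13
n2.1.3 (MIN): min(-35, 10) = -35
n2.1 (MAX): max(-31, -13, -35) = -13
n2.2.1 (MIN): min(-25, 11, -37) = -37
n2.2.2 (MIN): min(-22, 46, 19, 10) = -22
n2.2.3 (MIN): min(16, -24, 45) = -24
n2.2.4 (MIN): min(-34, 46) = -34
n2.2 (MAX): max(-37, -22, -24, -34) = -22
n2 (MIN): min(-13, -22) = -22
n3.1.1 (MIN): min(-31, -48) = -48
n3.1.2 (MIN): min(39, -35, 38, -25) = -35
n3.1 (MAX): max(-48, -35) = -35
n3.2.1 (MIN): min(40, -19) = -19
n3.2.2 (MIN): min(-38, 17) = -38
n3.2 (MAX): max(-19, -38) = -19
n3 (MIN): min(-35, -19) = -35
root (MAX): max(-9, -22, -35) = -9
MAX at root wants the highest of {n1=-9, n2=-22, n3=-35}, so chooses n1.

n1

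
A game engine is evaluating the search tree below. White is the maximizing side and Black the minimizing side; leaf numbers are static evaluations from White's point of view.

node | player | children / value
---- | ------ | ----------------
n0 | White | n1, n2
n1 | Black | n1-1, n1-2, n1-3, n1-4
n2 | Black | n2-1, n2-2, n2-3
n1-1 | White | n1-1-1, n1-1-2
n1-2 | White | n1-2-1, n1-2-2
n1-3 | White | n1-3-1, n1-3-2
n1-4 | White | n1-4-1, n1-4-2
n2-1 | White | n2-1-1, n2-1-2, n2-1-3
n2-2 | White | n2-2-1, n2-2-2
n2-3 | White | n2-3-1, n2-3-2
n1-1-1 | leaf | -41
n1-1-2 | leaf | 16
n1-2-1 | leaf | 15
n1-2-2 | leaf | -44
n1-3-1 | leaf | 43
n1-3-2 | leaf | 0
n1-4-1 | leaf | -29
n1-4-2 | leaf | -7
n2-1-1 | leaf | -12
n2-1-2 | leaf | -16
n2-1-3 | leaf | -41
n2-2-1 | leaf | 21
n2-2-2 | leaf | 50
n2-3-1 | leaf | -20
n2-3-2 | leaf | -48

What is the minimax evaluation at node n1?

-7

n1-1 (White): max(-41, 16) = 16
n1-2 (White): max(15, -44) = 15
n1-3 (White): max(43, 0) = 43
n1-4 (White): max(-29, -7) = -7
n1 (Black): min(16, 15, 43, -7) = -7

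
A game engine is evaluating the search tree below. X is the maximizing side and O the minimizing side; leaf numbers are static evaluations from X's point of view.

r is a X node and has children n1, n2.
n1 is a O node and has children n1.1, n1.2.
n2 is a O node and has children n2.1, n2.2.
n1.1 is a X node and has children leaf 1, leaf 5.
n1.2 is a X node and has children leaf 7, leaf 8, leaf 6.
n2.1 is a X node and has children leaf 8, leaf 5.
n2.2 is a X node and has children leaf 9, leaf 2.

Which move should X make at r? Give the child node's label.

n1.1 (X): max(1, 5) = 5
n1.2 (X): max(7, 8, 6) = 8
n1 (O): min(5, 8) = 5
n2.1 (X): max(8, 5) = 8
n2.2 (X): max(9, 2) = 9
n2 (O): min(8, 9) = 8
r (X): max(5, 8) = 8
X at r wants the highest of {n1=5, n2=8}, so chooses n2.

n2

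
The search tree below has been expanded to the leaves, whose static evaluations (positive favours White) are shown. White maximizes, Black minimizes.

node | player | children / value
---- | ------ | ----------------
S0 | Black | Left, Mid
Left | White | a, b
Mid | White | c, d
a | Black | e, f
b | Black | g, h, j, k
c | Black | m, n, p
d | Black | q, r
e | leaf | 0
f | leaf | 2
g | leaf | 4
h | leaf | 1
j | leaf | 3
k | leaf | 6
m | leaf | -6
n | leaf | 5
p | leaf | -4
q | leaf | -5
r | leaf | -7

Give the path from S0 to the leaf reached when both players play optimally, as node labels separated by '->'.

a (Black): min(0, 2) = 0
b (Black): min(4, 1, 3, 6) = 1
Left (White): max(0, 1) = 1
c (Black): min(-6, 5, -4) = -6
d (Black): min(-5, -7) = -7
Mid (White): max(-6, -7) = -6
S0 (Black): min(1, -6) = -6
At S0, Black picks Mid (lowest: -6).
At Mid, White picks c (highest: -6).
At c, Black picks m (lowest: -6).
Terminal value -6.

S0 -> Mid -> c -> m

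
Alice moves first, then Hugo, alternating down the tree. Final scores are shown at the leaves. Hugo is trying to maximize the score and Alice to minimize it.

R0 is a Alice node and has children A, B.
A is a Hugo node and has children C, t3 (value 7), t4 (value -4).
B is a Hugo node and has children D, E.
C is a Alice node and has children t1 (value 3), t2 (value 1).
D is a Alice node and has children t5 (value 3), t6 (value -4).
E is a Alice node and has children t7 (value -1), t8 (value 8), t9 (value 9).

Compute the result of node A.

7

C (Alice): min(3, 1) = 1
A (Hugo): max(1, 7, -4) = 7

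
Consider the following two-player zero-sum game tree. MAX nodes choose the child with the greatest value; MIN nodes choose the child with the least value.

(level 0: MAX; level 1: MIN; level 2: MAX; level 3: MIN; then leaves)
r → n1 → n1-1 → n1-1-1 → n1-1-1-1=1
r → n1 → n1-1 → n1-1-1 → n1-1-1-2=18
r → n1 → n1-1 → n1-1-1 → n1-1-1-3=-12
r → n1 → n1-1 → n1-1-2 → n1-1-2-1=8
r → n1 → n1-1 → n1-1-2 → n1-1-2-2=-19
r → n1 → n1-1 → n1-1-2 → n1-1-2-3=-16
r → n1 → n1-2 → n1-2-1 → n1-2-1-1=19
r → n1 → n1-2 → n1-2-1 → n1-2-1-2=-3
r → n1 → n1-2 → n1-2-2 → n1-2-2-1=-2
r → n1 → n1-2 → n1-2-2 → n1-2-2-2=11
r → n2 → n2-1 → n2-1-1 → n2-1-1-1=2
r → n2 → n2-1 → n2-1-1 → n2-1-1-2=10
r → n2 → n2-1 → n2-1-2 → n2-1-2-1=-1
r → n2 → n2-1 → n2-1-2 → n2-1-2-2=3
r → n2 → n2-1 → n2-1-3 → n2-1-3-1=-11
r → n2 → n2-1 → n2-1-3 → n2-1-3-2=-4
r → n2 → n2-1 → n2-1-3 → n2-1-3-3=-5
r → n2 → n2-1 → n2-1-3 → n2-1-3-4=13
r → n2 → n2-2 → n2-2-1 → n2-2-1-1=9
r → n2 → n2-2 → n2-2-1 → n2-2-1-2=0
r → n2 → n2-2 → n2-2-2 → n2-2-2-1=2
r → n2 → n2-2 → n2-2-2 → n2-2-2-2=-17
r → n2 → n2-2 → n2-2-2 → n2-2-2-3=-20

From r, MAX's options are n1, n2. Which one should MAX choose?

n1-1-1 (MIN): min(1, 18, -12) = -12
n1-1-2 (MIN): min(8, -19, -16) = -19
n1-1 (MAX): max(-12, -19) = -12
n1-2-1 (MIN): min(19, -3) = -3
n1-2-2 (MIN): min(-2, 11) = -2
n1-2 (MAX): max(-3, -2) = -2
n1 (MIN): min(-12, -2) = -12
n2-1-1 (MIN): min(2, 10) = 2
n2-1-2 (MIN): min(-1, 3) = -1
n2-1-3 (MIN): min(-11, -4, -5, 13) = -11
n2-1 (MAX): max(2, -1, -11) = 2
n2-2-1 (MIN): min(9, 0) = 0
n2-2-2 (MIN): min(2, -17, -20) = -20
n2-2 (MAX): max(0, -20) = 0
n2 (MIN): min(2, 0) = 0
r (MAX): max(-12, 0) = 0
MAX at r wants the highest of {n1=-12, n2=0}, so chooses n2.

n2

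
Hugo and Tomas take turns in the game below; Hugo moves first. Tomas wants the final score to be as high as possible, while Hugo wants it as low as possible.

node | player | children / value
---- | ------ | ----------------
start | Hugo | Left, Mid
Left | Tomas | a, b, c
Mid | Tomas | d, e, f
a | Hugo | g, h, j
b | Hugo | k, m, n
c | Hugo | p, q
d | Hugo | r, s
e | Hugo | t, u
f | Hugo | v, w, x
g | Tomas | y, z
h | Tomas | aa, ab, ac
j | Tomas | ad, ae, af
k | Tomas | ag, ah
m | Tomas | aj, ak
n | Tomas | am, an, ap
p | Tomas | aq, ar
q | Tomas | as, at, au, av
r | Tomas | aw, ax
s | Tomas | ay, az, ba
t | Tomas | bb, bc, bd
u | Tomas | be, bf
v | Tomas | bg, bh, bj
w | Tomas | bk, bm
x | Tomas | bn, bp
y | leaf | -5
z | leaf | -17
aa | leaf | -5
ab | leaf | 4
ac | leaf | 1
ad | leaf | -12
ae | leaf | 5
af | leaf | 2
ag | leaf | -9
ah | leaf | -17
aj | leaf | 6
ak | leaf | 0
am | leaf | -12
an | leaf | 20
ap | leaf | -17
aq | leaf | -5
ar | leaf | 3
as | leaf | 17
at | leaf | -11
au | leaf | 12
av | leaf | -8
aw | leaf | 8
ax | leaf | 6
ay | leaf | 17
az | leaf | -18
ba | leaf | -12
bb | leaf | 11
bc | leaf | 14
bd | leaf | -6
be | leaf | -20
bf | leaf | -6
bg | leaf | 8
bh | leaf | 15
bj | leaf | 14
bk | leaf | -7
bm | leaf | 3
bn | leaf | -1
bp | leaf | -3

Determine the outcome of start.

g (Tomas): max(-5, -17) = -5
h (Tomas): max(-5, 4, 1) = 4
j (Tomas): max(-12, 5, 2) = 5
a (Hugo): min(-5, 4, 5) = -5
k (Tomas): max(-9, -17) = -9
m (Tomas): max(6, 0) = 6
n (Tomas): max(-12, 20, -17) = 20
b (Hugo): min(-9, 6, 20) = -9
p (Tomas): max(-5, 3) = 3
q (Tomas): max(17, -11, 12, -8) = 17
c (Hugo): min(3, 17) = 3
Left (Tomas): max(-5, -9, 3) = 3
r (Tomas): max(8, 6) = 8
s (Tomas): max(17, -18, -12) = 17
d (Hugo): min(8, 17) = 8
t (Tomas): max(11, 14, -6) = 14
u (Tomas): max(-20, -6) = -6
e (Hugo): min(14, -6) = -6
v (Tomas): max(8, 15, 14) = 15
w (Tomas): max(-7, 3) = 3
x (Tomas): max(-1, -3) = -1
f (Hugo): min(15, 3, -1) = -1
Mid (Tomas): max(8, -6, -1) = 8
start (Hugo): min(3, 8) = 3

3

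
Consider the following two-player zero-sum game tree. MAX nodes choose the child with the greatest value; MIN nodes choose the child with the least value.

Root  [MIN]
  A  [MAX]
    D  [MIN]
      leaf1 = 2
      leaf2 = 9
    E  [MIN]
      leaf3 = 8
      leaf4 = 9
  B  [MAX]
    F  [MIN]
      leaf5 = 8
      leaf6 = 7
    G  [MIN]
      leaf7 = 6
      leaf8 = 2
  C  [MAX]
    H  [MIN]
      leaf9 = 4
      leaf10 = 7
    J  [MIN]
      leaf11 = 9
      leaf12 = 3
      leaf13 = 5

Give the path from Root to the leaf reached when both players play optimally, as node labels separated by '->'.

Root -> C -> H -> leaf9

D (MIN): min(2, 9) = 2
E (MIN): min(8, 9) = 8
A (MAX): max(2, 8) = 8
F (MIN): min(8, 7) = 7
G (MIN): min(6, 2) = 2
B (MAX): max(7, 2) = 7
H (MIN): min(4, 7) = 4
J (MIN): min(9, 3, 5) = 3
C (MAX): max(4, 3) = 4
Root (MIN): min(8, 7, 4) = 4
At Root, MIN picks C (lowest: 4).
At C, MAX picks H (highest: 4).
At H, MIN picks leaf9 (lowest: 4).
Terminal value 4.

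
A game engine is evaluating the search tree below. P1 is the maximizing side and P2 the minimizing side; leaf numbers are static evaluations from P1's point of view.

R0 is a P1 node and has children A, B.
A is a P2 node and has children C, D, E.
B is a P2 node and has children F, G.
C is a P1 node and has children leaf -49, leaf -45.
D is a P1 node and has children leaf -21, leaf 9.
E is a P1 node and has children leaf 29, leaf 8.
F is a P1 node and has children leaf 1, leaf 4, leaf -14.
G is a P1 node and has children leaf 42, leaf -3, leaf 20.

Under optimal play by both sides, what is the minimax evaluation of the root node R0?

4

C (P1): max(-49, -45) = -45
D (P1): max(-21, 9) = 9
E (P1): max(29, 8) = 29
A (P2): min(-45, 9, 29) = -45
F (P1): max(1, 4, -14) = 4
G (P1): max(42, -3, 20) = 42
B (P2): min(4, 42) = 4
R0 (P1): max(-45, 4) = 4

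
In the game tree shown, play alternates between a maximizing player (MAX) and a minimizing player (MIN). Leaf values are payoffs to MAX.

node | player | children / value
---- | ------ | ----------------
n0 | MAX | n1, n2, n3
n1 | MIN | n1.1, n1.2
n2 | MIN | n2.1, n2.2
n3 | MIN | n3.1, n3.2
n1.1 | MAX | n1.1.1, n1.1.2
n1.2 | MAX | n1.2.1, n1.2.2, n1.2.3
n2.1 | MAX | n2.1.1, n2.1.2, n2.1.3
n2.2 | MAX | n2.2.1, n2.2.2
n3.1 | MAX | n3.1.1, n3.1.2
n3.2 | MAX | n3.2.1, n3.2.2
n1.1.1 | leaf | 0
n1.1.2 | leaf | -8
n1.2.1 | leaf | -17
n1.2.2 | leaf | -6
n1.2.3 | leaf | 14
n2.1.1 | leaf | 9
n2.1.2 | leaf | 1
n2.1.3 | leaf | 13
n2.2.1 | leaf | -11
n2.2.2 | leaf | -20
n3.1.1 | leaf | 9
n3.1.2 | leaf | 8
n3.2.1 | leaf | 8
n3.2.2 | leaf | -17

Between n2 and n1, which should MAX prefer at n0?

n1

n2.1 (MAX): max(9, 1, 13) = 13
n2.2 (MAX): max(-11, -20) = -11
n2 (MIN): min(13, -11) = -11
n1.1 (MAX): max(0, -8) = 0
n1.2 (MAX): max(-17, -6, 14) = 14
n1 (MIN): min(0, 14) = 0
MAX prefers the higher value; n2=-11, n1=0. n1 is better since 0 > -11.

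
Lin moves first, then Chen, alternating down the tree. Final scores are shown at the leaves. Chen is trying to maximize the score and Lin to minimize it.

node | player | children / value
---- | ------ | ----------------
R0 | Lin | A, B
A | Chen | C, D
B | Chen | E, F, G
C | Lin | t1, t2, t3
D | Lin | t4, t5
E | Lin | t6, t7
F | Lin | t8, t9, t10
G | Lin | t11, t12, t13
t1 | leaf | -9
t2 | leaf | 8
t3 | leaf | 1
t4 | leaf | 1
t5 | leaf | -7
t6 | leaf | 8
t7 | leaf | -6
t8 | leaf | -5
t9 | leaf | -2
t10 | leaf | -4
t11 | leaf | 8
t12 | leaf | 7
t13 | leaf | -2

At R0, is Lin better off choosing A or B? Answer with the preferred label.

A

C (Lin): min(-9, 8, 1) = -9
D (Lin): min(1, -7) = -7
A (Chen): max(-9, -7) = -7
E (Lin): min(8, -6) = -6
F (Lin): min(-5, -2, -4) = -5
G (Lin): min(8, 7, -2) = -2
B (Chen): max(-6, -5, -2) = -2
Lin prefers the lower value; A=-7, B=-2. A is better since -7 < -2.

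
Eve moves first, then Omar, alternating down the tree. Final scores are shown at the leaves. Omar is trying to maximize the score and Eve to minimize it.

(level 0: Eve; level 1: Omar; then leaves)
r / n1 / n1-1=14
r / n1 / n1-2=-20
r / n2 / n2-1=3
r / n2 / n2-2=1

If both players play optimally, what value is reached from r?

n1 (Omar): max(14, -20) = 14
n2 (Omar): max(3, 1) = 3
r (Eve): min(14, 3) = 3

3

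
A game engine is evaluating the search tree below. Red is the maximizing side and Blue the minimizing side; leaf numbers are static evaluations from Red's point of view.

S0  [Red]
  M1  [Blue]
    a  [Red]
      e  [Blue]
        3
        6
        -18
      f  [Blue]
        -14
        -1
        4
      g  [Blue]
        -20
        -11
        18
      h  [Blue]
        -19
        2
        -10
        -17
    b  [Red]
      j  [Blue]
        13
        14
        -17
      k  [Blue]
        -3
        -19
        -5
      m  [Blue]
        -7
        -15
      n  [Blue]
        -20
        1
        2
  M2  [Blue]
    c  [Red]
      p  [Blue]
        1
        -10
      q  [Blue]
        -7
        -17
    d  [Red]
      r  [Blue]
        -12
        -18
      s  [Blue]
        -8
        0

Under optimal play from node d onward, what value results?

-8

r (Blue): min(-12, -18) = -18
s (Blue): min(-8, 0) = -8
d (Red): max(-18, -8) = -8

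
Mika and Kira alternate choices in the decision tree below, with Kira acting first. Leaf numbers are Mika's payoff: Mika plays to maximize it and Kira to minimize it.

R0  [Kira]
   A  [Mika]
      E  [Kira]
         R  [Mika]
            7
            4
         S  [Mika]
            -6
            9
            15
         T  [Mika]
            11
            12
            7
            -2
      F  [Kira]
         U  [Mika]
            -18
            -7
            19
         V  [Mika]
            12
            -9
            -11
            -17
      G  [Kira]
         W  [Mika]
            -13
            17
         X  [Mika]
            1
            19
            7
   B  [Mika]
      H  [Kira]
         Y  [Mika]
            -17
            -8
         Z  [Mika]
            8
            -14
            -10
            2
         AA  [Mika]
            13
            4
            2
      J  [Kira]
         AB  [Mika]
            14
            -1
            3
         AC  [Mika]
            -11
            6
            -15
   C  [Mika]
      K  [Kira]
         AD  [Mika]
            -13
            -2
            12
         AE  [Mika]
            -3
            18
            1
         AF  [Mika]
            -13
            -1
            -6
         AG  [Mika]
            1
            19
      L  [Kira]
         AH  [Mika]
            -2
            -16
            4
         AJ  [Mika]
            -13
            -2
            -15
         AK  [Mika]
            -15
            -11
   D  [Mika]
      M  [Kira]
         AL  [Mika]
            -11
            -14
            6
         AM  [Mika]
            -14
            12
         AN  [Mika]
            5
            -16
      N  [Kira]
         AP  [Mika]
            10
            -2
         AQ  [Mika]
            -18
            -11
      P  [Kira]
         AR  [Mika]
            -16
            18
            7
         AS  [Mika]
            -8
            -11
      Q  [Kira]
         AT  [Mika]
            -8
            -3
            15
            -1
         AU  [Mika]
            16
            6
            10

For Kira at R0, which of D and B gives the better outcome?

AL (Mika): max(-11, -14, 6) = 6
AM (Mika): max(-14, 12) = 12
AN (Mika): max(5, -16) = 5
M (Kira): min(6, 12, 5) = 5
AP (Mika): max(10, -2) = 10
AQ (Mika): max(-18, -11) = -11
N (Kira): min(10, -11) = -11
AR (Mika): max(-16, 18, 7) = 18
AS (Mika): max(-8, -11) = -8
P (Kira): min(18, -8) = -8
AT (Mika): max(-8, -3, 15, -1) = 15
AU (Mika): max(16, 6, 10) = 16
Q (Kira): min(15, 16) = 15
D (Mika): max(5, -11, -8, 15) = 15
Y (Mika): max(-17, -8) = -8
Z (Mika): max(8, -14, -10, 2) = 8
AA (Mika): max(13, 4, 2) = 13
H (Kira): min(-8, 8, 13) = -8
AB (Mika): max(14, -1, 3) = 14
AC (Mika): max(-11, 6, -15) = 6
J (Kira): min(14, 6) = 6
B (Mika): max(-8, 6) = 6
Kira prefers the lower value; D=15, B=6. B is better since 6 < 15.

B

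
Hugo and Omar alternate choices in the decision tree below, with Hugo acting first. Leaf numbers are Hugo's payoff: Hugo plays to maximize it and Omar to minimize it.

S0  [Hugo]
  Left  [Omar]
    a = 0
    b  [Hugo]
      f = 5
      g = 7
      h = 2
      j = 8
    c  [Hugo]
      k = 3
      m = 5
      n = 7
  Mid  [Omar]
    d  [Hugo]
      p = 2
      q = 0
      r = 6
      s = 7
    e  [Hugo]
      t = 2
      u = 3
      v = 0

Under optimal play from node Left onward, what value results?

b (Hugo): max(5, 7, 2, 8) = 8
c (Hugo): max(3, 5, 7) = 7
Left (Omar): min(0, 8, 7) = 0

0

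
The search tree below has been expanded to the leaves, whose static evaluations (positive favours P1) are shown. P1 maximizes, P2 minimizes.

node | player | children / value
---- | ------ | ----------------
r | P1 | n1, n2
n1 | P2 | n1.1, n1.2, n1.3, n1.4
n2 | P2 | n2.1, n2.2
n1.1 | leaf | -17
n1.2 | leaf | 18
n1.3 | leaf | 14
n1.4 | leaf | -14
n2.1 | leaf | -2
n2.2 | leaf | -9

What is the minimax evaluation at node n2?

-9

n2 (P2): min(-2, -9) = -9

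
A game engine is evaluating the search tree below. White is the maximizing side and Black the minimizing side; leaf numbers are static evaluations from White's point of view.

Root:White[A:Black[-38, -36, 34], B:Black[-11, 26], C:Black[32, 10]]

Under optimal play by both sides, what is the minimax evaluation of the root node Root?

A (Black): min(-38, -36, 34) = -38
B (Black): min(-11, 26) = -11
C (Black): min(32, 10) = 10
Root (White): max(-38, -11, 10) = 10

10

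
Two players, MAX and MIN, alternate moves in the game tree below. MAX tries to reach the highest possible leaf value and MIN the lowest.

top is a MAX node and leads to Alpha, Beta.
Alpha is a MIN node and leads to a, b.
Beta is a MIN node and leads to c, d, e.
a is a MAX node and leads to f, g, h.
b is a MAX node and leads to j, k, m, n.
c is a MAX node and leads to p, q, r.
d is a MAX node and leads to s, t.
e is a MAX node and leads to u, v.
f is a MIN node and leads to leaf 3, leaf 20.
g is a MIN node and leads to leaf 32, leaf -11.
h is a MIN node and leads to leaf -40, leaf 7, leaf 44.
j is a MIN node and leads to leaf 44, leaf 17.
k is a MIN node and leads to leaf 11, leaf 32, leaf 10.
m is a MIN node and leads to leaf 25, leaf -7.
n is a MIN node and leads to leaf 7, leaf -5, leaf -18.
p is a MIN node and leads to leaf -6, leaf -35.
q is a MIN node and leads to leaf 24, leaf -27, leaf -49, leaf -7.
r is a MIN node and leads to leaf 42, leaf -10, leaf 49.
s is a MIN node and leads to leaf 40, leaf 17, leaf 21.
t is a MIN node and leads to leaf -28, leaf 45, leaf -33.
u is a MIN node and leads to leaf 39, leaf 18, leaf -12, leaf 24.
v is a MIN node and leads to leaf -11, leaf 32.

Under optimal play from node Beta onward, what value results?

p (MIN): min(-6, -35) = -35
q (MIN): min(24, -27, -49, -7) = -49
r (MIN): min(42, -10, 49) = -10
c (MAX): max(-35, -49, -10) = -10
s (MIN): min(40, 17, 21) = 17
t (MIN): min(-28, 45, -33) = -33
d (MAX): max(17, -33) = 17
u (MIN): min(39, 18, -12, 24) = -12
v (MIN): min(-11, 32) = -11
e (MAX): max(-12, -11) = -11
Beta (MIN): min(-10, 17, -11) = -11

-11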